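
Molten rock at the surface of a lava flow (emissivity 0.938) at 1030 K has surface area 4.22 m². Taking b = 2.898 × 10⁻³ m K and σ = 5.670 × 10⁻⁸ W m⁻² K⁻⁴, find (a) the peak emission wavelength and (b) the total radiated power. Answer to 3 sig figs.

(a) λ_max = b/T = 2.898×10⁻³/1030 = 2.814×10⁻⁶ m = 2.81 μm.
Area A = 4.22 m².
(b) P = εσAT⁴ = 0.938×5.670×10⁻⁸×4.22×(1030)⁴ = 2.53×10⁵ W.

λ_max ≈ 2.81 μm; P ≈ 2.53×10⁵ W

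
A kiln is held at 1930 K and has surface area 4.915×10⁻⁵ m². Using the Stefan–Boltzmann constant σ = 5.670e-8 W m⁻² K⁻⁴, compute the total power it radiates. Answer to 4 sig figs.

Area A = 4.915×10⁻⁵ m².
P = σAT⁴ = 5.670×10⁻⁸ × 4.915×10⁻⁵ × (1930)⁴ = 38.67 W.

P ≈ 38.67 W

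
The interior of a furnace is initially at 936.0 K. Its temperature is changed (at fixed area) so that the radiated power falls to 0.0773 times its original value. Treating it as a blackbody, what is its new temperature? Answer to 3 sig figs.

P ∝ T⁴, so T₂/T₁ = (P₂/P₁)^(1/4) = (0.0773)^(1/4) = 0.527284.
T₂ = 936.0 × 0.527284 = 494 K.

T₂ ≈ 494 K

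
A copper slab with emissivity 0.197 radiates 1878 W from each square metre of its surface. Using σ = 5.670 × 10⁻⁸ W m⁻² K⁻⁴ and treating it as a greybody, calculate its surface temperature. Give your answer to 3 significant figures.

I = εσT⁴, so T = (I/εσ)^(1/4) = (1878/(0.197×5.670×10⁻⁸))^(1/4) = 640 K.

T ≈ 640 K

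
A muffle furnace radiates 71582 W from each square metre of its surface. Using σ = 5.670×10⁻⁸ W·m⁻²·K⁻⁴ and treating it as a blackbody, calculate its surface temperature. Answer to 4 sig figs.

I = σT⁴, so T = (I/σ)^(1/4) = (71582/(5.670×10⁻⁸))^(1/4) = 1060 K.

T ≈ 1060 K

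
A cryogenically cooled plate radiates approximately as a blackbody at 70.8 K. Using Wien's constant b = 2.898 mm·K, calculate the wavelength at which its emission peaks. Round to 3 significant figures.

Wien's displacement law: λ_max = b/T = (2.898×10⁻³ m·K)/(70.8 K) = 4.093×10⁻⁵ m.
That is 40.9 μm, in the infrared range.

λ_max ≈ 40.9 μm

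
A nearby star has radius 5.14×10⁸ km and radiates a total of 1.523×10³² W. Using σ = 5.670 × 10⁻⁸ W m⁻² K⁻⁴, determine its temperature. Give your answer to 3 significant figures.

T ≈ 5.33×10³ K

Surface area A = 4πR² = 4π(5.14×10¹¹ m)² = 3.31998×10²⁴ m².
P = σAT⁴ ⇒ T = (P/(σA))^(1/4) = (1.523×10³²/(5.670×10⁻⁸×3.31998×10²⁴))^(1/4) = 5.33×10³ K.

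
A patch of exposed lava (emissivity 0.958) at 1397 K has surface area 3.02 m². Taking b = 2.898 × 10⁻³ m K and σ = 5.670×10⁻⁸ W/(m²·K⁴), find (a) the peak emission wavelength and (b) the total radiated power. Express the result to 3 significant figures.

(a) λ_max = b/T = 2.898×10⁻³/1397 = 2.074×10⁻⁶ m = 2.07×10³ nm.
Area A = 3.02 m².
(b) P = εσAT⁴ = 0.958×5.670×10⁻⁸×3.02×(1397)⁴ = 6.25×10⁵ W.

λ_max ≈ 2.07×10³ nm; P ≈ 6.25×10⁵ W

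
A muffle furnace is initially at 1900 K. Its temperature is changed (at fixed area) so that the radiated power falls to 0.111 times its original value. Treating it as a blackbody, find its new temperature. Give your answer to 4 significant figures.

T₂ ≈ 1097 K

P ∝ T⁴, so T₂/T₁ = (P₂/P₁)^(1/4) = (0.111)^(1/4) = 0.577206.
T₂ = 1900 × 0.577206 = 1097 K.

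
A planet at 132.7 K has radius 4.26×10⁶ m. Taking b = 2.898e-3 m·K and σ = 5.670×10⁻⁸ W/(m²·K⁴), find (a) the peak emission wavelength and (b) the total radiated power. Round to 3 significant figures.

(a) λ_max = b/T = 2.898×10⁻³/132.7 = 2.184×10⁻⁵ m = 21.8 μm.
Surface area A = 4πR² = 4π(4.26×10⁶ m)² = 2.28049×10¹⁴ m².
(b) P = σAT⁴ = 5.670×10⁻⁸×2.28049×10¹⁴×(132.7)⁴ = 4.01×10¹⁵ W.

λ_max ≈ 21.8 μm; P ≈ 4.01×10¹⁵ W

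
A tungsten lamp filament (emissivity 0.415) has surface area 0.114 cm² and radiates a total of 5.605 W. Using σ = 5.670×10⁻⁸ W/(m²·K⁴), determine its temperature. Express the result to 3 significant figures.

T ≈ 2.14×10³ K

Area A = 0.114 cm² = 1.14×10⁻⁵ m².
P = εσAT⁴ ⇒ T = (P/(εσA))^(1/4) = (5.605/(0.415×5.670×10⁻⁸×1.14×10⁻⁵))^(1/4) = 2.14×10³ K.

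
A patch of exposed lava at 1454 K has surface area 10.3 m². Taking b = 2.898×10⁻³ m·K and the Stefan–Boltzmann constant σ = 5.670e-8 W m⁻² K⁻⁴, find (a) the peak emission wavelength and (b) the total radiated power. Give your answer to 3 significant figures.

λ_max ≈ 1.99×10³ nm; P ≈ 2.61×10⁶ W

(a) λ_max = b/T = 2.898×10⁻³/1454 = 1.993×10⁻⁶ m = 1.99×10³ nm.
Area A = 10.3 m².
(b) P = σAT⁴ = 5.670×10⁻⁸×10.3×(1454)⁴ = 2.61×10⁶ W.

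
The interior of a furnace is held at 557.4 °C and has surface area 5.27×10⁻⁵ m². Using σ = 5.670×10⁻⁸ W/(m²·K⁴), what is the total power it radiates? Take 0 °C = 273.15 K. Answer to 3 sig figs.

T = 557.4 °C + 273.15 = 830.55 K.
Area A = 5.27×10⁻⁵ m².
P = σAT⁴ = 5.670×10⁻⁸ × 5.27×10⁻⁵ × (830.55)⁴ = 1.42 W.

P ≈ 1.42 W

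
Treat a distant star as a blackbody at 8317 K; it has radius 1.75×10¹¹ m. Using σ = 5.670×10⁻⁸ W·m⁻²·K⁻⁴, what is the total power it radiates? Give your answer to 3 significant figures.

Surface area A = 4πR² = 4π(1.75×10¹¹ m)² = 3.84845×10²³ m².
P = σAT⁴ = 5.670×10⁻⁸ × 3.84845×10²³ × (8317)⁴ = 1.04×10³² W.

P ≈ 1.04×10³² W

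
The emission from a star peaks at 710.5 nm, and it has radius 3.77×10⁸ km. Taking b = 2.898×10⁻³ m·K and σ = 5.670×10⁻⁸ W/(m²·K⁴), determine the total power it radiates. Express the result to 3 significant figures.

P ≈ 2.80×10³¹ W

Wien's law: T = b/λ_max = 2.898×10⁻³/7.105×10⁻⁷ = 4078.82 K.
Surface area A = 4πR² = 4π(3.77×10¹¹ m)² = 1.78605×10²⁴ m².
Then P = σAT⁴ = 5.670×10⁻⁸×1.78605×10²⁴×(4078.82)⁴ = 2.80×10³¹ W.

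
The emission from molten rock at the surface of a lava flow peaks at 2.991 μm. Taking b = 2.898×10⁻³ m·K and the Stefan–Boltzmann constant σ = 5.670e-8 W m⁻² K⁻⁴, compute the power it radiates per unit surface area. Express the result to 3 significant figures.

I ≈ 5.00×10⁴ W/m²

Wien's law: T = b/λ_max = 2.898×10⁻³/2.991×10⁻⁶ = 968.907 K.
Then I = σT⁴ = 5.670×10⁻⁸×(968.907)⁴ = 5.00×10⁴ W/m².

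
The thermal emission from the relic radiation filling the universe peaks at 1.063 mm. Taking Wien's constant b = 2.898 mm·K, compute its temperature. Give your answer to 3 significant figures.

T ≈ 2.73 K

Wien's law gives T = b/λ_max = (2.898×10⁻³ m·K)/(1.063×10⁻³ m) = 2.73 K.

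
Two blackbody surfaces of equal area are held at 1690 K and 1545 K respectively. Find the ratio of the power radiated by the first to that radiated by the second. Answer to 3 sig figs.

With equal areas, P₁/P₂ = (T₁/T₂)⁴ = (1690/1545)⁴ = 1.43.

P₁/P₂ ≈ 1.43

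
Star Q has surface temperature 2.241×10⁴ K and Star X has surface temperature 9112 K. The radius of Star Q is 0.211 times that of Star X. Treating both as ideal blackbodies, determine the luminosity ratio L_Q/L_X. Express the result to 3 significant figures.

L_Q/L_X ≈ 1.63

L ∝ R²T⁴, so L_Q/L_X = (R_Q/R_X)²(T_Q/T_X)⁴ = (0.211)² × (2.241×10⁴/9112)⁴ = 0.044521 × 36.5858 = 1.63.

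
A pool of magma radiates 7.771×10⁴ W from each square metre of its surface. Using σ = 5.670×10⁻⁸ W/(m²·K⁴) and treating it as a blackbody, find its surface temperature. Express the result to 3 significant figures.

I = σT⁴, so T = (I/σ)^(1/4) = (7.771×10⁴/(5.670×10⁻⁸))^(1/4) = 1.08×10³ K.

T ≈ 1.08×10³ K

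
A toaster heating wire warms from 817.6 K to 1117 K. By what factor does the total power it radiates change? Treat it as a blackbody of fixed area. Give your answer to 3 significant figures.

P₂/P₁ ≈ 3.48

P ∝ T⁴, so P₂/P₁ = (T₂/T₁)⁴ = (1117/817.6)⁴ = (1.36619)⁴ = 3.48.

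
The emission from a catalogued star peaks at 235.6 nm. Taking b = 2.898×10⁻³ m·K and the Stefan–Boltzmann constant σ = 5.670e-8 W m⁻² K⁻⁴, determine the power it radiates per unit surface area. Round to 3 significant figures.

I ≈ 1.30×10⁹ W/m²

Wien's law: T = b/λ_max = 2.898×10⁻³/2.356×10⁻⁷ = 12300.5 K.
Then I = σT⁴ = 5.670×10⁻⁸×(12300.5)⁴ = 1.30×10⁹ W/m².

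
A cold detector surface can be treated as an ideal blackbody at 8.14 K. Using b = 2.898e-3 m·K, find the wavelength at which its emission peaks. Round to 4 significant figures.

Wien's displacement law: λ_max = b/T = (2.898×10⁻³ m·K)/(8.14 K) = 3.5602×10⁻⁴ m.
That is 3.560×10⁻⁴ m, in the infrared range.

λ_max ≈ 3.560×10⁻⁴ m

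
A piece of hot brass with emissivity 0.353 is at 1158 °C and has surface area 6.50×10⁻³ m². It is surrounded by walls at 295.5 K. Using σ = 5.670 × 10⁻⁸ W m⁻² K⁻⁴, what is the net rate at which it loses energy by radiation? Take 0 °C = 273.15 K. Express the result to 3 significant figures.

T = 1158 °C + 273.15 = 1431.15 K.
Area A = 6.50×10⁻³ m².
Net radiated power P_net = εσA(T⁴ − T₀⁴) = 0.353×5.670×10⁻⁸×6.50×10⁻³×(1431.15⁴ − 295.5⁴).
T⁴ − T₀⁴ = 4.19508×10¹² − 7.62483×10⁹ = 4.18746×10¹² K⁴, so P_net = 545 W.

Net loss ≈ 545 W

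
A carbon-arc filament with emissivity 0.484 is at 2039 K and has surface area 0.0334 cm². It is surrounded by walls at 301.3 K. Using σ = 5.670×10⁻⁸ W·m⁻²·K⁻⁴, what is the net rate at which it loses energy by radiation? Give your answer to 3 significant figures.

Net loss ≈ 1.58 W

Area A = 0.0334 cm² = 3.34×10⁻⁶ m².
Net radiated power P_net = εσA(T⁴ − T₀⁴) = 0.484×5.670×10⁻⁸×3.34×10⁻⁶×(2039⁴ − 301.3⁴).
T⁴ − T₀⁴ = 1.72850×10¹³ − 8.24132×10⁹ = 1.72768×10¹³ K⁴, so P_net = 1.58 W.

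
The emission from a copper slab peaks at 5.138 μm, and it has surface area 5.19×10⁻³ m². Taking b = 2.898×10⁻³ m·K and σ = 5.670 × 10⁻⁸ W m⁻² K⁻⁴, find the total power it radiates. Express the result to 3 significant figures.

P ≈ 29.8 W

Wien's law: T = b/λ_max = 2.898×10⁻³/5.138×10⁻⁶ = 564.033 K.
Area A = 5.19×10⁻³ m².
Then P = σAT⁴ = 5.670×10⁻⁸×5.19×10⁻³×(564.033)⁴ = 29.8 W.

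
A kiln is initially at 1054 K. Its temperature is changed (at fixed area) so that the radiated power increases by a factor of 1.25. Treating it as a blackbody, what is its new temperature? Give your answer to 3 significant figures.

T₂ ≈ 1.11×10³ K

P ∝ T⁴, so T₂/T₁ = (P₂/P₁)^(1/4) = (1.25)^(1/4) = 1.05737.
T₂ = 1054 × 1.05737 = 1.11×10³ K.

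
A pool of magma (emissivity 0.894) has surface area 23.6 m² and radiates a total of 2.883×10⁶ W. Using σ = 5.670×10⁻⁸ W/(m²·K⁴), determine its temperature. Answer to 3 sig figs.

Area A = 23.6 m².
P = εσAT⁴ ⇒ T = (P/(εσA))^(1/4) = (2.883×10⁶/(0.894×5.670×10⁻⁸×23.6))^(1/4) = 1.25×10³ K.

T ≈ 1.25×10³ K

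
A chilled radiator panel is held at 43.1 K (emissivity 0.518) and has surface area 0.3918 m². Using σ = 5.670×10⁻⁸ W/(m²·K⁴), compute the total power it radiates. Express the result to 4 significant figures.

Area A = 0.3918 m².
P = εσAT⁴ = 0.518 × 5.670×10⁻⁸ × 0.3918 × (43.1)⁴ = 0.03971 W.

P ≈ 0.03971 W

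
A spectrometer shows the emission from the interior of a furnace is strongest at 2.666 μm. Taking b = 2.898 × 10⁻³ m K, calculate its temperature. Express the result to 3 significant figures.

T ≈ 1.09×10³ K

Wien's law gives T = b/λ_max = (2.898×10⁻³ m·K)/(2.666×10⁻⁶ m) = 1.09×10³ K.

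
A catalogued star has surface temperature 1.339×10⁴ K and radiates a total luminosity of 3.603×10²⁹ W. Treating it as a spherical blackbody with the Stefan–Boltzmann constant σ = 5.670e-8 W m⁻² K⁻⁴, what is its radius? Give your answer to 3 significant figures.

R ≈ 3.97×10⁹ m

L = 4πR²σT⁴ ⇒ R = √(L/(4πσT⁴)).
σT⁴ = 1.82266×10⁹ W/m², so R = √(3.603×10²⁹/(4π×1.82266×10⁹)) = 3.97×10⁹ m.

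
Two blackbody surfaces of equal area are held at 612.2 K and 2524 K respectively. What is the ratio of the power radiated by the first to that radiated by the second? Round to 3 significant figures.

With equal areas, P₁/P₂ = (T₁/T₂)⁴ = (612.2/2524)⁴ = 3.46×10⁻³.

P₁/P₂ ≈ 3.46×10⁻³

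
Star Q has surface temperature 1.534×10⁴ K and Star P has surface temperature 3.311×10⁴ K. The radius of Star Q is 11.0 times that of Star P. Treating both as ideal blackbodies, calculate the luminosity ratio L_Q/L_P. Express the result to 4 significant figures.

L ∝ R²T⁴, so L_Q/L_P = (R_Q/R_P)²(T_Q/T_P)⁴ = (11.0)² × (1.534×10⁴/3.311×10⁴)⁴ = 121 × 0.0460749 = 5.575.

L_Q/L_P ≈ 5.575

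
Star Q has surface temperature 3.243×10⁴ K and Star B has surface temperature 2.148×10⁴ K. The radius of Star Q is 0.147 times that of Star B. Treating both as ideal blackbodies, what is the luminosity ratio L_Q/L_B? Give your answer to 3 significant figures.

L ∝ R²T⁴, so L_Q/L_B = (R_Q/R_B)²(T_Q/T_B)⁴ = (0.147)² × (3.243×10⁴/2.148×10⁴)⁴ = 0.021609 × 5.19578 = 0.112.

L_Q/L_B ≈ 0.112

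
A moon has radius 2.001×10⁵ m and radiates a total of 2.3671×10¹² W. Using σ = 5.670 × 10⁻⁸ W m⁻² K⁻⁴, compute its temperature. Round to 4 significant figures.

T ≈ 95.44 K

Surface area A = 4πR² = 4π(2.001×10⁵ m)² = 5.03158×10¹¹ m².
P = σAT⁴ ⇒ T = (P/(σA))^(1/4) = (2.3671×10¹²/(5.670×10⁻⁸×5.03158×10¹¹))^(1/4) = 95.44 K.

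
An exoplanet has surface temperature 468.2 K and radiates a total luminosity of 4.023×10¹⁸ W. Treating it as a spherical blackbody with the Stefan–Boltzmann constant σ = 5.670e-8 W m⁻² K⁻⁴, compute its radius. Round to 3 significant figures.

R ≈ 1.08×10⁷ m

L = 4πR²σT⁴ ⇒ R = √(L/(4πσT⁴)).
σT⁴ = 2724.64 W/m², so R = √(4.023×10¹⁸/(4π×2724.64)) = 1.08×10⁷ m.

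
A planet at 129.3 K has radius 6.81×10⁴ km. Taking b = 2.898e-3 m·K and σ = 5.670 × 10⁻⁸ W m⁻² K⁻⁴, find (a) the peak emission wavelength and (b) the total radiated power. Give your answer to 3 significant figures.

λ_max ≈ 22.4 μm; P ≈ 9.24×10¹⁷ W

(a) λ_max = b/T = 2.898×10⁻³/129.3 = 2.241×10⁻⁵ m = 22.4 μm.
Surface area A = 4πR² = 4π(6.81×10⁷ m)² = 5.82779×10¹⁶ m².
(b) P = σAT⁴ = 5.670×10⁻⁸×5.82779×10¹⁶×(129.3)⁴ = 9.24×10¹⁷ W.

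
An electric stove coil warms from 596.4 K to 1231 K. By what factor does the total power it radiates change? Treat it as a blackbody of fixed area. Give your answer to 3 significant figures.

P₂/P₁ ≈ 18.2

P ∝ T⁴, so P₂/P₁ = (T₂/T₁)⁴ = (1231/596.4)⁴ = (2.06405)⁴ = 18.2.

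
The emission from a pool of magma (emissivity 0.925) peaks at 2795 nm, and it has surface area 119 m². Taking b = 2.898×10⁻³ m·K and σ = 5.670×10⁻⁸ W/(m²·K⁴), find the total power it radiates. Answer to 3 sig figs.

Wien's law: T = b/λ_max = 2.898×10⁻³/2.795×10⁻⁶ = 1036.85 K.
Area A = 119 m².
Then P = εσAT⁴ = 0.925×5.670×10⁻⁸×119×(1036.85)⁴ = 7.21×10⁶ W.

P ≈ 7.21×10⁶ W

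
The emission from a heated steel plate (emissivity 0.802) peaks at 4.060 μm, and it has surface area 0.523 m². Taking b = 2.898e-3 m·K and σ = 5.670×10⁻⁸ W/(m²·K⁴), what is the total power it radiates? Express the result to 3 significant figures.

P ≈ 6.17×10³ W

Wien's law: T = b/λ_max = 2.898×10⁻³/4.060×10⁻⁶ = 713.793 K.
Area A = 0.523 m².
Then P = εσAT⁴ = 0.802×5.670×10⁻⁸×0.523×(713.793)⁴ = 6.17×10³ W.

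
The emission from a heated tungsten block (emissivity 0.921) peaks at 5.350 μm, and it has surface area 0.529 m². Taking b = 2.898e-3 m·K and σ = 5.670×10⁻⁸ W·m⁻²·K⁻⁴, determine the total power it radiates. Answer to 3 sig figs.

Wien's law: T = b/λ_max = 2.898×10⁻³/5.350×10⁻⁶ = 541.682 K.
Area A = 0.529 m².
Then P = εσAT⁴ = 0.921×5.670×10⁻⁸×0.529×(541.682)⁴ = 2.38×10³ W.

P ≈ 2.38×10³ W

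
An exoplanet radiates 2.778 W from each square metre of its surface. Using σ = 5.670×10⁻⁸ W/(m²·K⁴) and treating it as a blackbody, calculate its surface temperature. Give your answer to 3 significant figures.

T ≈ 83.7 K

I = σT⁴, so T = (I/σ)^(1/4) = (2.778/(5.670×10⁻⁸))^(1/4) = 83.7 K.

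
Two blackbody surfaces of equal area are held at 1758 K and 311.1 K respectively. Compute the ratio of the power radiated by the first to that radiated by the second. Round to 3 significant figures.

With equal areas, P₁/P₂ = (T₁/T₂)⁴ = (1758/311.1)⁴ = 1.02×10³.

P₁/P₂ ≈ 1.02×10³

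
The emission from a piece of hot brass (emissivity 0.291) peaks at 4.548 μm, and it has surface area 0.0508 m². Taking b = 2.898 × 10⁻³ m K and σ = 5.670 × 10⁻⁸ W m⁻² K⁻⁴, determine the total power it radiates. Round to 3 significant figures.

Wien's law: T = b/λ_max = 2.898×10⁻³/4.548×10⁻⁶ = 637.203 K.
Area A = 0.0508 m².
Then P = εσAT⁴ = 0.291×5.670×10⁻⁸×0.0508×(637.203)⁴ = 138 W.

P ≈ 138 W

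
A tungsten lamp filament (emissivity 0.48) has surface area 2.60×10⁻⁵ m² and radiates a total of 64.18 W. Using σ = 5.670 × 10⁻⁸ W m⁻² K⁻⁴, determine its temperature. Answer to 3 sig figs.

T ≈ 3.09×10³ K

Area A = 2.60×10⁻⁵ m².
P = εσAT⁴ ⇒ T = (P/(εσA))^(1/4) = (64.18/(0.48×5.670×10⁻⁸×2.60×10⁻⁵))^(1/4) = 3.09×10³ K.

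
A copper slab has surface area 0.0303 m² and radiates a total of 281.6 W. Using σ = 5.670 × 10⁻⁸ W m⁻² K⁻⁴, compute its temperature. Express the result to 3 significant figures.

Area A = 0.0303 m².
P = σAT⁴ ⇒ T = (P/(σA))^(1/4) = (281.6/(5.670×10⁻⁸×0.0303))^(1/4) = 636 K.

T ≈ 636 K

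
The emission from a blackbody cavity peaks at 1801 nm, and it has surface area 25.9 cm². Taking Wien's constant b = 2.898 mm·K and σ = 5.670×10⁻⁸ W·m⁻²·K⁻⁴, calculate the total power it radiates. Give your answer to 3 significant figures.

Wien's law: T = b/λ_max = 2.898×10⁻³/1.801×10⁻⁶ = 1609.11 K.
Area A = 25.9 cm² = 2.59×10⁻³ m².
Then P = σAT⁴ = 5.670×10⁻⁸×2.59×10⁻³×(1609.11)⁴ = 985 W.

P ≈ 985 W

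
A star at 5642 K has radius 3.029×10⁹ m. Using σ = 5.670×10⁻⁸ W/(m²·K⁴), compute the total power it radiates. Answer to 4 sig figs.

P ≈ 6.624×10²⁷ W

Surface area A = 4πR² = 4π(3.029×10⁹ m)² = 1.15294×10²⁰ m².
P = σAT⁴ = 5.670×10⁻⁸ × 1.15294×10²⁰ × (5642)⁴ = 6.624×10²⁷ W.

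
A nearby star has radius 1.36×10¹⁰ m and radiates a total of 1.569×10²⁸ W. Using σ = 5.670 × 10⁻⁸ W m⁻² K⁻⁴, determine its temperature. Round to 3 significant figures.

T ≈ 3.30×10³ K

Surface area A = 4πR² = 4π(1.36×10¹⁰ m)² = 2.32428×10²¹ m².
P = σAT⁴ ⇒ T = (P/(σA))^(1/4) = (1.569×10²⁸/(5.670×10⁻⁸×2.32428×10²¹))^(1/4) = 3.30×10³ K.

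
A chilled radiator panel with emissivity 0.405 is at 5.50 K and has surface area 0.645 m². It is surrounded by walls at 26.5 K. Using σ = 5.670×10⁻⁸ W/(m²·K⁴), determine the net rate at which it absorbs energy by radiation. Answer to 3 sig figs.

Net gain ≈ 7.29×10⁻³ W

Area A = 0.645 m².
Net radiated power P_net = εσA(T⁴ − T₀⁴) = 0.405×5.670×10⁻⁸×0.645×(5.50⁴ − 26.5⁴).
T⁴ − T₀⁴ = 915.062 − 4.93155×10⁵ = -4.92240×10⁵ K⁴, so P_net = -7.29×10⁻³ W — negative, meaning a net gain of 7.29×10⁻³ W.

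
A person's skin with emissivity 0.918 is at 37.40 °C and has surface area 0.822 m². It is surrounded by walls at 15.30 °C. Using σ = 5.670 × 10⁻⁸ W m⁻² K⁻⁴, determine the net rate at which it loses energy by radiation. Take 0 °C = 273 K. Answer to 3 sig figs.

Net loss ≈ 102 W

T = 37.40 °C + 273 = 310.40 K.
Surroundings: T = 15.30 °C + 273 = 288.30 K.
Area A = 0.822 m².
Net radiated power P_net = εσA(T⁴ − T₀⁴) = 0.918×5.670×10⁻⁸×0.822×(310.40⁴ − 288.30⁴).
T⁴ − T₀⁴ = 9.28297×10⁹ − 6.90842×10⁹ = 2.37455×10⁹ K⁴, so P_net = 102 W.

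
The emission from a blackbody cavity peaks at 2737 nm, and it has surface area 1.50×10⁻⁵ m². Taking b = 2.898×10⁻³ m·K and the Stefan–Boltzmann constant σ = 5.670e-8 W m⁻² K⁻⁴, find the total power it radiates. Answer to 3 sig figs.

P ≈ 1.07 W

Wien's law: T = b/λ_max = 2.898×10⁻³/2.737×10⁻⁶ = 1058.82 K.
Area A = 1.50×10⁻⁵ m².
Then P = σAT⁴ = 5.670×10⁻⁸×1.50×10⁻⁵×(1058.82)⁴ = 1.07 W.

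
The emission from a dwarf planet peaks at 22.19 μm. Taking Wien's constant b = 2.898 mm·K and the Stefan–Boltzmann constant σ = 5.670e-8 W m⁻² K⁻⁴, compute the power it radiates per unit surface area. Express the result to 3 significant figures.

Wien's law: T = b/λ_max = 2.898×10⁻³/2.219×10⁻⁵ = 130.599 K.
Then I = σT⁴ = 5.670×10⁻⁸×(130.599)⁴ = 16.5 W/m².

I ≈ 16.5 W/m²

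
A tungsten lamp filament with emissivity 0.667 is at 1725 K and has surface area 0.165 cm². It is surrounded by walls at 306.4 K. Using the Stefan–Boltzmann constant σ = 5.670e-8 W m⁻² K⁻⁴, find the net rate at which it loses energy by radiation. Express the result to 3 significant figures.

Area A = 0.165 cm² = 1.65×10⁻⁵ m².
Net radiated power P_net = εσA(T⁴ − T₀⁴) = 0.667×5.670×10⁻⁸×1.65×10⁻⁵×(1725⁴ − 306.4⁴).
T⁴ − T₀⁴ = 8.85434×10¹² − 8.81363×10⁹ = 8.84553×10¹² K⁴, so P_net = 5.52 W.

Net loss ≈ 5.52 W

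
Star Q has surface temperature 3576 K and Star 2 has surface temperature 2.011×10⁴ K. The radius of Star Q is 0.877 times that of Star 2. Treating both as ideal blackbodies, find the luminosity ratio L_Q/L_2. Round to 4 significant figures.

L_Q/L_2 ≈ 7.690×10⁻⁴

L ∝ R²T⁴, so L_Q/L_2 = (R_Q/R_2)²(T_Q/T_2)⁴ = (0.877)² × (3576/2.011×10⁴)⁴ = 0.769129 × 9.99866×10⁻⁴ = 7.690×10⁻⁴.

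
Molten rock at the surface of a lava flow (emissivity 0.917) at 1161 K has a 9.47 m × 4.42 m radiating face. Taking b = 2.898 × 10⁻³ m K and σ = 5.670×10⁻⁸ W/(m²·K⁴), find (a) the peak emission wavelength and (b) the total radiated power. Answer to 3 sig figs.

(a) λ_max = b/T = 2.898×10⁻³/1161 = 2.496×10⁻⁶ m = 2.50×10³ nm.
Area A = 9.47 × 4.42 = 41.8574 m².
(b) P = εσAT⁴ = 0.917×5.670×10⁻⁸×41.8574×(1161)⁴ = 3.95×10⁶ W.

λ_max ≈ 2.50×10³ nm; P ≈ 3.95×10⁶ W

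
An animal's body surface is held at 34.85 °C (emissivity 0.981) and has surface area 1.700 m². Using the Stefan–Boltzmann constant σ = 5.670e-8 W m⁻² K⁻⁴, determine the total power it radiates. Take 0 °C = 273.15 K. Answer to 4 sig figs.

P ≈ 850.9 W

T = 34.85 °C + 273.15 = 308.00 K.
Area A = 1.700 m².
P = εσAT⁴ = 0.981 × 5.670×10⁻⁸ × 1.700 × (308.00)⁴ = 850.9 W.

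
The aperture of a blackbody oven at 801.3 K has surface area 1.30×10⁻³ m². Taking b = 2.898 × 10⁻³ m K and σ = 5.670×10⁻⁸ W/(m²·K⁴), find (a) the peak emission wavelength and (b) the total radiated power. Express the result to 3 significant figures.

(a) λ_max = b/T = 2.898×10⁻³/801.3 = 3.617×10⁻⁶ m = 3.62 μm.
Area A = 1.30×10⁻³ m².
(b) P = σAT⁴ = 5.670×10⁻⁸×1.30×10⁻³×(801.3)⁴ = 30.4 W.

λ_max ≈ 3.62 μm; P ≈ 30.4 W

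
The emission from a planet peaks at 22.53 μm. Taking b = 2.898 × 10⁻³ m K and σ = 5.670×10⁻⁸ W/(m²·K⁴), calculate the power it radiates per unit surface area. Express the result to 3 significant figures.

Wien's law: T = b/λ_max = 2.898×10⁻³/2.253×10⁻⁵ = 128.628 K.
Then I = σT⁴ = 5.670×10⁻⁸×(128.628)⁴ = 15.5 W/m².

I ≈ 15.5 W/m²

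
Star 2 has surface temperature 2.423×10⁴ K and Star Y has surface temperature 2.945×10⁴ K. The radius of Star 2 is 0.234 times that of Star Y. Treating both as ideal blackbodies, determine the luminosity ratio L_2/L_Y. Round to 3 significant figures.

L_2/L_Y ≈ 0.0251

L ∝ R²T⁴, so L_2/L_Y = (R_2/R_Y)²(T_2/T_Y)⁴ = (0.234)² × (2.423×10⁴/2.945×10⁴)⁴ = 0.054756 × 0.458218 = 0.0251.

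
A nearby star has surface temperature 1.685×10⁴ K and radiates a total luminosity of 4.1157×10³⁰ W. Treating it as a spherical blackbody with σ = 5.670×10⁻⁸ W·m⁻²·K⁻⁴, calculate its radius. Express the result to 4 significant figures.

L = 4πR²σT⁴ ⇒ R = √(L/(4πσT⁴)).
σT⁴ = 4.57070×10⁹ W/m², so R = √(4.1157×10³⁰/(4π×4.57070×10⁹)) = 8.465×10⁹ m.

R ≈ 8.465×10⁹ m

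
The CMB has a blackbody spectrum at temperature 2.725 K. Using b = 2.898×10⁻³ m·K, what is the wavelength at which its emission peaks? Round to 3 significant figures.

λ_max ≈ 1.06 mm

Wien's displacement law: λ_max = b/T = (2.898×10⁻³ m·K)/(2.725 K) = 1.063×10⁻³ m.
That is 1.06 mm, in the microwave range.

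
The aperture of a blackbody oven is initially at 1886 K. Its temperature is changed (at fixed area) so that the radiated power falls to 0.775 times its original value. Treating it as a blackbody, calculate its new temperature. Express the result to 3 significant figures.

P ∝ T⁴, so T₂/T₁ = (P₂/P₁)^(1/4) = (0.775)^(1/4) = 0.938265.
T₂ = 1886 × 0.938265 = 1.77×10³ K.

T₂ ≈ 1.77×10³ K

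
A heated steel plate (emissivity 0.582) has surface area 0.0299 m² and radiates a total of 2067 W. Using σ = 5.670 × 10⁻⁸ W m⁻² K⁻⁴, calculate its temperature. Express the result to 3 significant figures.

Area A = 0.0299 m².
P = εσAT⁴ ⇒ T = (P/(εσA))^(1/4) = (2067/(0.582×5.670×10⁻⁸×0.0299))^(1/4) = 1.20×10³ K.

T ≈ 1.20×10³ K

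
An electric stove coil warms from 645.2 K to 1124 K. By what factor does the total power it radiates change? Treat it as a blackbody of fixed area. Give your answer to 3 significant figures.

P₂/P₁ ≈ 9.21

P ∝ T⁴, so P₂/P₁ = (T₂/T₁)⁴ = (1124/645.2)⁴ = (1.74210)⁴ = 9.21.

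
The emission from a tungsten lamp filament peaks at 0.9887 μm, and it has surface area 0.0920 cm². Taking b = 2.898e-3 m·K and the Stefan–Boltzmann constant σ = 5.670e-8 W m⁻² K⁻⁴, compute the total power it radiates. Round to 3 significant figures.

P ≈ 38.5 W

Wien's law: T = b/λ_max = 2.898×10⁻³/9.887×10⁻⁷ = 2931.12 K.
Area A = 0.0920 cm² = 9.20×10⁻⁶ m².
Then P = σAT⁴ = 5.670×10⁻⁸×9.20×10⁻⁶×(2931.12)⁴ = 38.5 W.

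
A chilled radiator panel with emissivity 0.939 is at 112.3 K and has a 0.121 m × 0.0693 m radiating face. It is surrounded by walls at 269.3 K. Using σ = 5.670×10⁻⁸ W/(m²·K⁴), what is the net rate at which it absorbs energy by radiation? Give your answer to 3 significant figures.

Area A = 0.121 × 0.0693 = 8.3853×10⁻³ m².
Net radiated power P_net = εσA(T⁴ − T₀⁴) = 0.939×5.670×10⁻⁸×8.3853×10⁻³×(112.3⁴ − 269.3⁴).
T⁴ − T₀⁴ = 1.59045×10⁸ − 5.25951×10⁹ = -5.10046×10⁹ K⁴, so P_net = -2.28 W — negative, meaning a net gain of 2.28 W.

Net gain ≈ 2.28 W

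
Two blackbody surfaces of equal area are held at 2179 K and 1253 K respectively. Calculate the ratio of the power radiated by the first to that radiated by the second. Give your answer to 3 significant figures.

P₁/P₂ ≈ 9.15

With equal areas, P₁/P₂ = (T₁/T₂)⁴ = (2179/1253)⁴ = 9.15.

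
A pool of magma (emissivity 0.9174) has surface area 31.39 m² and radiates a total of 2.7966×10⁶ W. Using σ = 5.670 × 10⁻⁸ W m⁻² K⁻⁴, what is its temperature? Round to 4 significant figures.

T ≈ 1144 K

Area A = 31.39 m².
P = εσAT⁴ ⇒ T = (P/(εσA))^(1/4) = (2.7966×10⁶/(0.9174×5.670×10⁻⁸×31.39))^(1/4) = 1144 K.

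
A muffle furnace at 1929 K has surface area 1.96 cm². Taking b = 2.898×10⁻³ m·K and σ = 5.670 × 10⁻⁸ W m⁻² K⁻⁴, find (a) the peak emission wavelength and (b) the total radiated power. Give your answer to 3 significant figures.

(a) λ_max = b/T = 2.898×10⁻³/1929 = 1.502×10⁻⁶ m = 1.50×10³ nm.
Area A = 1.96 cm² = 1.96×10⁻⁴ m².
(b) P = σAT⁴ = 5.670×10⁻⁸×1.96×10⁻⁴×(1929)⁴ = 154 W.

λ_max ≈ 1.50×10³ nm; P ≈ 154 W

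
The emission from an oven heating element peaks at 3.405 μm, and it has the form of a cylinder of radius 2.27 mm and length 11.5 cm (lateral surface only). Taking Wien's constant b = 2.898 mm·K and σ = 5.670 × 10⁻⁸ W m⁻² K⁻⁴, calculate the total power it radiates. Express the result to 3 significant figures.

Wien's law: T = b/λ_max = 2.898×10⁻³/3.405×10⁻⁶ = 851.101 K.
Lateral area A = 2πrL = 2π×2.27×10⁻³×0.115 = 1.64023×10⁻³ m².
Then P = σAT⁴ = 5.670×10⁻⁸×1.64023×10⁻³×(851.101)⁴ = 48.8 W.

P ≈ 48.8 W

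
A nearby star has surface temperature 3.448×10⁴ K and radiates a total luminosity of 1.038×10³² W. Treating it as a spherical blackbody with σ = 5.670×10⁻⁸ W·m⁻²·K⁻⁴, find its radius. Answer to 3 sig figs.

L = 4πR²σT⁴ ⇒ R = √(L/(4πσT⁴)).
σT⁴ = 8.01405×10¹⁰ W/m², so R = √(1.038×10³²/(4π×8.01405×10¹⁰)) = 1.02×10¹⁰ m.

R ≈ 1.02×10¹⁰ m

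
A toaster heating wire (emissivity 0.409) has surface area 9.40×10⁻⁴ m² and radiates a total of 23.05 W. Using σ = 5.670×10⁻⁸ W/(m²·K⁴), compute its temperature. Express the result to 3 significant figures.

Area A = 9.40×10⁻⁴ m².
P = εσAT⁴ ⇒ T = (P/(εσA))^(1/4) = (23.05/(0.409×5.670×10⁻⁸×9.40×10⁻⁴))^(1/4) = 1.01×10³ K.

T ≈ 1.01×10³ K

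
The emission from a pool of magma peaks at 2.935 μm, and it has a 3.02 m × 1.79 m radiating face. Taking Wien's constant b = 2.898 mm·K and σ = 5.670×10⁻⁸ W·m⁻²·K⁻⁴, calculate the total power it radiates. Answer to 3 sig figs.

Wien's law: T = b/λ_max = 2.898×10⁻³/2.935×10⁻⁶ = 987.394 K.
Area A = 3.02 × 1.79 = 5.4058 m².
Then P = σAT⁴ = 5.670×10⁻⁸×5.4058×(987.394)⁴ = 2.91×10⁵ W.

P ≈ 2.91×10⁵ W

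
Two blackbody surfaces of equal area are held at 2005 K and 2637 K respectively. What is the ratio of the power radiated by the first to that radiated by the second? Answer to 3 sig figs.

P₁/P₂ ≈ 0.334

With equal areas, P₁/P₂ = (T₁/T₂)⁴ = (2005/2637)⁴ = 0.334.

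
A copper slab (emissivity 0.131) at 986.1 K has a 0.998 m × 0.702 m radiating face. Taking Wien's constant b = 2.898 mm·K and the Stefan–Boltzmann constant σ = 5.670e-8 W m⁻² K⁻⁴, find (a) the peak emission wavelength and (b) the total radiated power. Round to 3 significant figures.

λ_max ≈ 2.94 μm; P ≈ 4.92×10³ W

(a) λ_max = b/T = 2.898×10⁻³/986.1 = 2.939×10⁻⁶ m = 2.94 μm.
Area A = 0.998 × 0.702 = 0.700596 m².
(b) P = εσAT⁴ = 0.131×5.670×10⁻⁸×0.700596×(986.1)⁴ = 4.92×10³ W.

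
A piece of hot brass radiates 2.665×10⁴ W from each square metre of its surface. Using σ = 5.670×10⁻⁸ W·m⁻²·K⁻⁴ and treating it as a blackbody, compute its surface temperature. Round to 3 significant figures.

T ≈ 828 K

I = σT⁴, so T = (I/σ)^(1/4) = (2.665×10⁴/(5.670×10⁻⁸))^(1/4) = 828 K.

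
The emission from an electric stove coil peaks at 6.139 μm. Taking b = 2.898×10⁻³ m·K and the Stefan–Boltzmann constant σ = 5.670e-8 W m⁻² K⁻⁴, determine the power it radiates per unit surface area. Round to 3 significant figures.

I ≈ 2.82×10³ W/m²

Wien's law: T = b/λ_max = 2.898×10⁻³/6.139×10⁻⁶ = 472.064 K.
Then I = σT⁴ = 5.670×10⁻⁸×(472.064)⁴ = 2.82×10³ W/m².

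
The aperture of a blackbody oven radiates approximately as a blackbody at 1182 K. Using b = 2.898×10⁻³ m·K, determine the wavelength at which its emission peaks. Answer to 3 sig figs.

λ_max ≈ 2.45×10³ nm

Wien's displacement law: λ_max = b/T = (2.898×10⁻³ m·K)/(1182 K) = 2.452×10⁻⁶ m.
That is 2.45×10³ nm, in the infrared range.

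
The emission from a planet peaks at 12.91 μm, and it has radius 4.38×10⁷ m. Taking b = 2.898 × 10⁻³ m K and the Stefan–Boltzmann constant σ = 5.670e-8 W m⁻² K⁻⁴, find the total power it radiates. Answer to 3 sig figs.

Wien's law: T = b/λ_max = 2.898×10⁻³/1.291×10⁻⁵ = 224.477 K.
Surface area A = 4πR² = 4π(4.38×10⁷ m)² = 2.41078×10¹⁶ m².
Then P = σAT⁴ = 5.670×10⁻⁸×2.41078×10¹⁶×(224.477)⁴ = 3.47×10¹⁸ W.

P ≈ 3.47×10¹⁸ W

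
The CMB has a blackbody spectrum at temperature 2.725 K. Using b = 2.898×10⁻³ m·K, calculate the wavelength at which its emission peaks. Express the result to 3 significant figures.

Wien's displacement law: λ_max = b/T = (2.898×10⁻³ m·K)/(2.725 K) = 1.063×10⁻³ m.
That is 1.06 mm, in the microwave range.

λ_max ≈ 1.06 mm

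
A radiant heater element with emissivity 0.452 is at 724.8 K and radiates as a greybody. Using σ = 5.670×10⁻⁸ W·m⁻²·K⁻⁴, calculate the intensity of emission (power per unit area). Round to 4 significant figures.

I ≈ 7073 W/m²

Stefan–Boltzmann: I = εσT⁴ = 0.452 × 5.670×10⁻⁸ × (724.8)⁴ = 7073 W/m².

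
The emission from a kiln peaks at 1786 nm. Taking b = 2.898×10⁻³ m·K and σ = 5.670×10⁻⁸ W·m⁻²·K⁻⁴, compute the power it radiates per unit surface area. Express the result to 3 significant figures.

Wien's law: T = b/λ_max = 2.898×10⁻³/1.786×10⁻⁶ = 1622.62 K.
Then I = σT⁴ = 5.670×10⁻⁸×(1622.62)⁴ = 3.93×10⁵ W/m².

I ≈ 3.93×10⁵ W/m²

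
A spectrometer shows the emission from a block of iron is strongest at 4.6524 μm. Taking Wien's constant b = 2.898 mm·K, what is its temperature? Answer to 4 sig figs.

T ≈ 622.9 K

Wien's law gives T = b/λ_max = (2.898×10⁻³ m·K)/(4.6524×10⁻⁶ m) = 622.9 K.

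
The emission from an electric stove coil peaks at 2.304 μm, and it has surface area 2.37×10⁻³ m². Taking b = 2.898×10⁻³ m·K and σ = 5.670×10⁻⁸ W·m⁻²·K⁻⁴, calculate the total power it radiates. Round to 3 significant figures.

P ≈ 336 W

Wien's law: T = b/λ_max = 2.898×10⁻³/2.304×10⁻⁶ = 1257.81 K.
Area A = 2.37×10⁻³ m².
Then P = σAT⁴ = 5.670×10⁻⁸×2.37×10⁻³×(1257.81)⁴ = 336 W.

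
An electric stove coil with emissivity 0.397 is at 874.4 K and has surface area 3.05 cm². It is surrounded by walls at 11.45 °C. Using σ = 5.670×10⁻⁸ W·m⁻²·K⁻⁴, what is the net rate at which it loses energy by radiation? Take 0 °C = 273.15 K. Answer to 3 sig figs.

Net loss ≈ 3.97 W

Surroundings: T = 11.45 °C + 273.15 = 284.60 K.
Area A = 3.05 cm² = 3.05×10⁻⁴ m².
Net radiated power P_net = εσA(T⁴ − T₀⁴) = 0.397×5.670×10⁻⁸×3.05×10⁻⁴×(874.4⁴ − 284.60⁴).
T⁴ − T₀⁴ = 5.84575×10¹¹ − 6.56054×10⁹ = 5.78014×10¹¹ K⁴, so P_net = 3.97 W.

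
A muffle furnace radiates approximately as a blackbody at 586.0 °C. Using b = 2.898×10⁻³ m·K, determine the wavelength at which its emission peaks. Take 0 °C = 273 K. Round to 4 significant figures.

T = 586.0 °C + 273 = 859.0 K.
Wien's displacement law: λ_max = b/T = (2.898×10⁻³ m·K)/(859.0 K) = 3.3737×10⁻⁶ m.
That is 3.374 μm, in the infrared range.

λ_max ≈ 3.374 μm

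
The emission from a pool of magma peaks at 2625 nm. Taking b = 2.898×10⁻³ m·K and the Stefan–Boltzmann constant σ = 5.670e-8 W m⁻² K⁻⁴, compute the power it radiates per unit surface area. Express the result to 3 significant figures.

Wien's law: T = b/λ_max = 2.898×10⁻³/2.625×10⁻⁶ = 1104.00 K.
Then I = σT⁴ = 5.670×10⁻⁸×(1104.00)⁴ = 8.42×10⁴ W/m².

I ≈ 8.42×10⁴ W/m²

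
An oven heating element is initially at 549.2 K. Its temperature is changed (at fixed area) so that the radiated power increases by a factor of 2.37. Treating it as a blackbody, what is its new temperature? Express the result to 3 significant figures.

P ∝ T⁴, so T₂/T₁ = (P₂/P₁)^(1/4) = (2.37)^(1/4) = 1.24076.
T₂ = 549.2 × 1.24076 = 681 K.

T₂ ≈ 681 K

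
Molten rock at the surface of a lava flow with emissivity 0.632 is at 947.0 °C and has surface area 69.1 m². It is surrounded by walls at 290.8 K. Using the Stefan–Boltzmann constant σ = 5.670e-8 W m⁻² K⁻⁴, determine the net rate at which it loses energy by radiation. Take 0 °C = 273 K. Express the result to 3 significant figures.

Net loss ≈ 5.47×10⁶ W

T = 947.0 °C + 273 = 1220.0 K.
Area A = 69.1 m².
Net radiated power P_net = εσA(T⁴ − T₀⁴) = 0.632×5.670×10⁻⁸×69.1×(1220.0⁴ − 290.8⁴).
T⁴ − T₀⁴ = 2.21533×10¹² − 7.15118×10⁹ = 2.20818×10¹² K⁴, so P_net = 5.47×10⁶ W.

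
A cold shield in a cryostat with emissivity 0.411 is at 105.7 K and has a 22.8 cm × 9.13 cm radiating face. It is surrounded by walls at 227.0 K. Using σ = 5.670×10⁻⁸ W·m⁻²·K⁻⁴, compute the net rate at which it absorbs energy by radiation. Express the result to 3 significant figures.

Area A = 0.228 × 0.0913 = 0.0208164 m².
Net radiated power P_net = εσA(T⁴ − T₀⁴) = 0.411×5.670×10⁻⁸×0.0208164×(105.7⁴ − 227.0⁴).
T⁴ − T₀⁴ = 1.24825×10⁸ − 2.65524×10⁹ = -2.53042×10⁹ K⁴, so P_net = -1.23 W — negative, meaning a net gain of 1.23 W.

Net gain ≈ 1.23 W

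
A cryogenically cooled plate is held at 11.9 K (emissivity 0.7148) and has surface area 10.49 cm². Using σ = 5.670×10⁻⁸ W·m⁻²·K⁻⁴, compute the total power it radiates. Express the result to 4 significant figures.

P ≈ 8.526×10⁻⁷ W

Area A = 10.49 cm² = 1.049×10⁻³ m².
P = εσAT⁴ = 0.7148 × 5.670×10⁻⁸ × 1.049×10⁻³ × (11.9)⁴ = 8.526×10⁻⁷ W.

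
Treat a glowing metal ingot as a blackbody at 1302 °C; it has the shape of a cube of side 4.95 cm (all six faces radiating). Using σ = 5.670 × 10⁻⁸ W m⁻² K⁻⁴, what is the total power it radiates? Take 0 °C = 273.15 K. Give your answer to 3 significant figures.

P ≈ 5.13×10³ W

T = 1302 °C + 273.15 = 1575.15 K.
Area A = 6s² = 6×(0.0495 m)² = 0.0147015 m².
P = σAT⁴ = 5.670×10⁻⁸ × 0.0147015 × (1575.15)⁴ = 5.13×10³ W.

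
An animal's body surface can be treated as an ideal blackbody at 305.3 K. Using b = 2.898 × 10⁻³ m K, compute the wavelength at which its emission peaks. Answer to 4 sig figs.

Wien's displacement law: λ_max = b/T = (2.898×10⁻³ m·K)/(305.3 K) = 9.4923×10⁻⁶ m.
That is 9.492 μm, in the infrared range.

λ_max ≈ 9.492 μm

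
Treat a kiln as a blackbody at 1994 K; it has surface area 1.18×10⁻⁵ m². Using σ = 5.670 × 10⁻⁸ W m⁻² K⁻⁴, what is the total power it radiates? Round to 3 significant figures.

Area A = 1.18×10⁻⁵ m².
P = σAT⁴ = 5.670×10⁻⁸ × 1.18×10⁻⁵ × (1994)⁴ = 10.6 W.

P ≈ 10.6 W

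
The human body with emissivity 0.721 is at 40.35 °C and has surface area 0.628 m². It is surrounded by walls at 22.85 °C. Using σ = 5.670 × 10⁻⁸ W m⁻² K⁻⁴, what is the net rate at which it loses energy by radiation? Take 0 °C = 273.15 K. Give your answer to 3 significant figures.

Net loss ≈ 50.9 W

T = 40.35 °C + 273.15 = 313.50 K.
Surroundings: T = 22.85 °C + 273.15 = 296.00 K.
Area A = 0.628 m².
Net radiated power P_net = εσA(T⁴ − T₀⁴) = 0.721×5.670×10⁻⁸×0.628×(313.50⁴ − 296.00⁴).
T⁴ − T₀⁴ = 9.65940×10⁹ − 7.67656×10⁹ = 1.98284×10⁹ K⁴, so P_net = 50.9 W.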